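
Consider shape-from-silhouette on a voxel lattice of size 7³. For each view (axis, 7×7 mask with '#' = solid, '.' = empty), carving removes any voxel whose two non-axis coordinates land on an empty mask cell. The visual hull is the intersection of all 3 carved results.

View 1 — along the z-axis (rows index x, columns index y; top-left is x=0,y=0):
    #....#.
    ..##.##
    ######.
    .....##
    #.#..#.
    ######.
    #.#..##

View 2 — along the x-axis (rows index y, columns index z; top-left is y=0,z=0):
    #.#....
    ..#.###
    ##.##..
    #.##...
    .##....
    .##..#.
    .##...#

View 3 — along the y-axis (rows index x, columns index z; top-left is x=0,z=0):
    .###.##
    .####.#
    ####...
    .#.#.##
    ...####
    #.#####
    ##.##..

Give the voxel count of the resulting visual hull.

56 voxels

start: 7×7×7 = 343 voxels
  1. axis=2 (XY plane), |mask|=27  ⇒  voxels=189
  2. axis=0 (YZ plane), |mask|=21  ⇒  voxels=81
  3. axis=1 (XZ plane), |mask|=32  ⇒  voxels=56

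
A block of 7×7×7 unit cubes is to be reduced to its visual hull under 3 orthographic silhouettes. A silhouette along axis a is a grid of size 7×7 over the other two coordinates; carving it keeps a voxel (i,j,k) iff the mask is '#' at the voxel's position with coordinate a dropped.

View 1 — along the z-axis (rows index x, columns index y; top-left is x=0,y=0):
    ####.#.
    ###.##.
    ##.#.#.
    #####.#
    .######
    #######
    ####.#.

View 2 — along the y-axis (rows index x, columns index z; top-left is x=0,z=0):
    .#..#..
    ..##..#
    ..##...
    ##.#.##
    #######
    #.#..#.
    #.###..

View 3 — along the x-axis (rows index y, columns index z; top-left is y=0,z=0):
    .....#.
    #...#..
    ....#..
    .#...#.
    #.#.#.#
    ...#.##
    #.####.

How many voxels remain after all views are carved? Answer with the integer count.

remaining voxels: 47

initial block: 7^3 = 343
V1 z: intersect with XY mask (38 set) -- 266 left
V2 y: intersect with XZ mask (26 set) -- 146 left
V3 x: intersect with YZ mask (18 set) -- 47 left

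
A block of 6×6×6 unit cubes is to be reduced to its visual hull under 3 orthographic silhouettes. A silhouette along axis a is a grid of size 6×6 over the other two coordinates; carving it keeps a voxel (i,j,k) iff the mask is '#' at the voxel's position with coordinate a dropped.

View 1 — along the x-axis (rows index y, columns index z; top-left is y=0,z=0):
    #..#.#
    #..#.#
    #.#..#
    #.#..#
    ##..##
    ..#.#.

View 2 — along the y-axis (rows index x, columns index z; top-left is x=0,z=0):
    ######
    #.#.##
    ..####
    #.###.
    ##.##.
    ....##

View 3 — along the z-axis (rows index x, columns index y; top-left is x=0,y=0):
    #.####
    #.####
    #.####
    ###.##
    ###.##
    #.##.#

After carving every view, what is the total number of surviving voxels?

remaining voxels: 61

initial block: 6^3 = 216
[1] x-view keeps 18 columns → grid now 108
[2] y-view keeps 24 columns → grid now 74
[3] z-view keeps 29 columns → grid now 61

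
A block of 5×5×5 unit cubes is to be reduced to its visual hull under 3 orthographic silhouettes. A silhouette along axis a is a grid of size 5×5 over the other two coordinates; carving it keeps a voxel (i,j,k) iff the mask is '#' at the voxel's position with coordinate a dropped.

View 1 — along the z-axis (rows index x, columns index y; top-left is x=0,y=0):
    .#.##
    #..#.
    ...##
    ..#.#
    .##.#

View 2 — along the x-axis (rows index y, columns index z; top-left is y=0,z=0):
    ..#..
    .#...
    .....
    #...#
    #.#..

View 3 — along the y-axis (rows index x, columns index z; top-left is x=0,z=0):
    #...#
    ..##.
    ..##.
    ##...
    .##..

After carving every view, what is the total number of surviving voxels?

|visual hull| = 8

full grid |V| = 125
step 1: project along z, AND mask (12/25) → |grid| = 60
step 2: project along x, AND mask (6/25) → |grid| = 17
step 3: project along y, AND mask (10/25) → |grid| = 8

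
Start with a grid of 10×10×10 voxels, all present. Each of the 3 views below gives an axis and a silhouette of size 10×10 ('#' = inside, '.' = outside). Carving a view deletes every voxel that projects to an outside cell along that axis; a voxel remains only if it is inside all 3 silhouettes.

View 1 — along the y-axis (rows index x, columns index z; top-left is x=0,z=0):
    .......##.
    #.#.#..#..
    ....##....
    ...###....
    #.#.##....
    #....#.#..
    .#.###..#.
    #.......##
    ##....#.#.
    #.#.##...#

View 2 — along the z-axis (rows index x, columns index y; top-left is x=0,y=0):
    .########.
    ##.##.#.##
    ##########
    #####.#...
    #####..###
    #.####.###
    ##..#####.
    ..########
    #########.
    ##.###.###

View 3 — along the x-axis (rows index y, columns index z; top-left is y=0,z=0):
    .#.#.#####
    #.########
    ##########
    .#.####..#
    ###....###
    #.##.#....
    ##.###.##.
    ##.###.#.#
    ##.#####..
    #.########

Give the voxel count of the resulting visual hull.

full grid |V| = 1000
step 1: project along y, AND mask (35/100) → |grid| = 350
step 2: project along z, AND mask (79/100) → |grid| = 273
step 3: project along x, AND mask (72/100) → |grid| = 194

194 voxels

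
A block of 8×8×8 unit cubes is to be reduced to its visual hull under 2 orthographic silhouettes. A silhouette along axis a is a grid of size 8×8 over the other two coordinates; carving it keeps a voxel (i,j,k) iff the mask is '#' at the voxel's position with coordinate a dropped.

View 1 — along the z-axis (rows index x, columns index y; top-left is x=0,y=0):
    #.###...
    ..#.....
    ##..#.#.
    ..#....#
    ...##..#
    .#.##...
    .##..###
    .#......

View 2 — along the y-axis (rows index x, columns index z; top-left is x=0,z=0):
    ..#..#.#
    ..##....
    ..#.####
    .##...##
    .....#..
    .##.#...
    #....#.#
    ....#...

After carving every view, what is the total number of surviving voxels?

before carving: 512 voxels (8×8×8)
step 1: project along z, AND mask (23/64) → |grid| = 184
step 2: project along y, AND mask (22/64) → |grid| = 70

|visual hull| = 70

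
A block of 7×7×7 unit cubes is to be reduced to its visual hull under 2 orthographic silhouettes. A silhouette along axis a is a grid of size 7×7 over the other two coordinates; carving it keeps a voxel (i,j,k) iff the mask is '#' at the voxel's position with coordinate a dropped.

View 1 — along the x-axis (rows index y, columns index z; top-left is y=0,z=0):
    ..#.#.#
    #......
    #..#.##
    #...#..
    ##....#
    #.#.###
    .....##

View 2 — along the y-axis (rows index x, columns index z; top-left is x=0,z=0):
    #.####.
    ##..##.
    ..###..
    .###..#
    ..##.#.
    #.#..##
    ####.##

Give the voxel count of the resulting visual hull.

remaining voxels: 79

before carving: 343 voxels (7×7×7)
  1. axis=0 (YZ plane), |mask|=20  ⇒  voxels=140
  2. axis=1 (XZ plane), |mask|=29  ⇒  voxels=79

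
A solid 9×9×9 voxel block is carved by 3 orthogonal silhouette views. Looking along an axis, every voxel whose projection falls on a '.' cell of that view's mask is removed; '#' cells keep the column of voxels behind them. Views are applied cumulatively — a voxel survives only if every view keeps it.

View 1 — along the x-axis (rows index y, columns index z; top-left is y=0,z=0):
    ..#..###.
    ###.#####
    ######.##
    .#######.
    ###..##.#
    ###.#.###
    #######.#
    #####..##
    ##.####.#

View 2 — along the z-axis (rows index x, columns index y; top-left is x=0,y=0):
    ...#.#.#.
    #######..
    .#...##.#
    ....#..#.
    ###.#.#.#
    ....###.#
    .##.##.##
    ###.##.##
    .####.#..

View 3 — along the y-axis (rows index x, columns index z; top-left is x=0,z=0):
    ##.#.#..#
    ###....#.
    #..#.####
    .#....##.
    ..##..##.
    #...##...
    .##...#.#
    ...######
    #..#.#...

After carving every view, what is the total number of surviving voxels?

remaining voxels: 144

initial block: 9^3 = 729
after view 1 [x-axis, 62 of 81 cells solid] → remaining = 558
after view 2 [z-axis, 44 of 81 cells solid] → remaining = 308
after view 3 [y-axis, 38 of 81 cells solid] → remaining = 144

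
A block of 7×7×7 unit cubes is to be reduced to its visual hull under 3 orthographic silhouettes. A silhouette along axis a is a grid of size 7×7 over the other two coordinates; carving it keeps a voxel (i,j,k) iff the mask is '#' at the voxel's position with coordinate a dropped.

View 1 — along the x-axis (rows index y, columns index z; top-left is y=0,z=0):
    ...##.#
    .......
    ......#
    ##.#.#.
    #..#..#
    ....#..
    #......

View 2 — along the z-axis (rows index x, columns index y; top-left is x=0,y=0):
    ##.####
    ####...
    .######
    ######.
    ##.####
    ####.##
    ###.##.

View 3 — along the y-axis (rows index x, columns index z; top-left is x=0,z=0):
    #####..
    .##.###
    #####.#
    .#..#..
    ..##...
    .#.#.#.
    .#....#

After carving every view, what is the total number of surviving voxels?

remaining voxels: 36

full grid |V| = 343
carve view 1 (along x, YZ-mask fill 13/49): 91 voxels remain
carve view 2 (along z, XY-mask fill 39/49): 72 voxels remain
carve view 3 (along y, XZ-mask fill 25/49): 36 voxels remain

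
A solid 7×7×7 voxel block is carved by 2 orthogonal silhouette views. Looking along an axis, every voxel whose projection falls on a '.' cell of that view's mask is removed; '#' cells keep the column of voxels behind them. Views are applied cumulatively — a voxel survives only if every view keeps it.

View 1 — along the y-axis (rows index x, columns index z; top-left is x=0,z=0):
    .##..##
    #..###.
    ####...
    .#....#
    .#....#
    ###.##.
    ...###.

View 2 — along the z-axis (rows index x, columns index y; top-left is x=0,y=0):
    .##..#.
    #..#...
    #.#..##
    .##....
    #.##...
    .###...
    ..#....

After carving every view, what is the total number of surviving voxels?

start: 7×7×7 = 343 voxels
V1 y: intersect with XZ mask (24 set) -- 168 left
V2 z: intersect with XY mask (18 set) -- 64 left

64 voxels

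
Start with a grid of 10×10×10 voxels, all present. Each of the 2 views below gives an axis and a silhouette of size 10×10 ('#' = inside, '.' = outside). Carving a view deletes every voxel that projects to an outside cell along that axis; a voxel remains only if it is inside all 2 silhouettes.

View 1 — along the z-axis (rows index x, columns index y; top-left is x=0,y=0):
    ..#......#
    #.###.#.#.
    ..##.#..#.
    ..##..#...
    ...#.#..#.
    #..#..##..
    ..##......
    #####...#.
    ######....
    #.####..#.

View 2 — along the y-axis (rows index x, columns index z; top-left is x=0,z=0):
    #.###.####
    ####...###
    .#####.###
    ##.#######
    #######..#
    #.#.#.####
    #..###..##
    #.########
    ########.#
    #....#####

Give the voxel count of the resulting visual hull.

voxel count = 325

initial block: 10^3 = 1000
V1 z: intersect with XY mask (42 set) -- 420 left
V2 y: intersect with XZ mask (77 set) -- 325 left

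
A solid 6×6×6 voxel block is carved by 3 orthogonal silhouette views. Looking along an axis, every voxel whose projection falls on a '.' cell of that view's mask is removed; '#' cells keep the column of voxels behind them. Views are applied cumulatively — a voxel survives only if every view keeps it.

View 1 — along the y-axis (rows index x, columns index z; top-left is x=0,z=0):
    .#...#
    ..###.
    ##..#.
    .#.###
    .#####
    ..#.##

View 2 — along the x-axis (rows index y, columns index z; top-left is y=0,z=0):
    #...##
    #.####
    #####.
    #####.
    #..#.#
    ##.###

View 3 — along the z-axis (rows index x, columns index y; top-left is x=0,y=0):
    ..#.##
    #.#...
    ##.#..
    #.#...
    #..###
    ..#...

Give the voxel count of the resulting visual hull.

initial block: 6^3 = 216
carve view 1 (along y, XZ-mask fill 20/36): 120 voxels remain
carve view 2 (along x, YZ-mask fill 26/36): 83 voxels remain
carve view 3 (along z, XY-mask fill 15/36): 34 voxels remain

voxel count = 34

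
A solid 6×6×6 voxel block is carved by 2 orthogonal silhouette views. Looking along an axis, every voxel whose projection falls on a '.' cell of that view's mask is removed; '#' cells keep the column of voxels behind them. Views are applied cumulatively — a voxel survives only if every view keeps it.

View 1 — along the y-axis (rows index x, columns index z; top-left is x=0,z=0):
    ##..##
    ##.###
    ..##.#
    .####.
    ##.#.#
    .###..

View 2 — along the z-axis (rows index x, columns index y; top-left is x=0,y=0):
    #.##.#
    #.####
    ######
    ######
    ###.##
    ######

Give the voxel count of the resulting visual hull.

remaining voxels: 121

before carving: 216 voxels (6×6×6)
step 1: project along y, AND mask (23/36) → |grid| = 138
step 2: project along z, AND mask (32/36) → |grid| = 121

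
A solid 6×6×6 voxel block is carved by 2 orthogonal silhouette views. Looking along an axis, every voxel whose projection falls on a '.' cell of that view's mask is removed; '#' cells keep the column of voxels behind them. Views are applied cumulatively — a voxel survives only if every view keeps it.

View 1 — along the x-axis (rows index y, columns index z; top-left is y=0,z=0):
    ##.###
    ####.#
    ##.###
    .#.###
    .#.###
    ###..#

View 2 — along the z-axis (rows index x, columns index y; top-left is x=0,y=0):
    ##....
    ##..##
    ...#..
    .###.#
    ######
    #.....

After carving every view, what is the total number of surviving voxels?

voxel count = 82

initial block: 6^3 = 216
V1 x: intersect with YZ mask (27 set) -- 162 left
V2 z: intersect with XY mask (18 set) -- 82 left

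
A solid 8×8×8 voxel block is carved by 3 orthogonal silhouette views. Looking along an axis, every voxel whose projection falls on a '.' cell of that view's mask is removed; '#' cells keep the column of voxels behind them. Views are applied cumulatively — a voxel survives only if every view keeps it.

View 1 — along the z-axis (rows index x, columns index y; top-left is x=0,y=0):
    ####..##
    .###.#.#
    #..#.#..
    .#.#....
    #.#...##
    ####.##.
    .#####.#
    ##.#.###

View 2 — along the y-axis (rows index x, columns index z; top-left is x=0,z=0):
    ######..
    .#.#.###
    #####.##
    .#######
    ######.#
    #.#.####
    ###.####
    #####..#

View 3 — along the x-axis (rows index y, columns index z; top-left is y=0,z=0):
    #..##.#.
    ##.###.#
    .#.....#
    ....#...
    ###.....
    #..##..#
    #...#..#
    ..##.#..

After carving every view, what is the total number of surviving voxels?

voxel count = 100

full grid |V| = 512
V1 z: intersect with XY mask (38 set) -- 304 left
V2 y: intersect with XZ mask (51 set) -- 238 left
V3 x: intersect with YZ mask (26 set) -- 100 left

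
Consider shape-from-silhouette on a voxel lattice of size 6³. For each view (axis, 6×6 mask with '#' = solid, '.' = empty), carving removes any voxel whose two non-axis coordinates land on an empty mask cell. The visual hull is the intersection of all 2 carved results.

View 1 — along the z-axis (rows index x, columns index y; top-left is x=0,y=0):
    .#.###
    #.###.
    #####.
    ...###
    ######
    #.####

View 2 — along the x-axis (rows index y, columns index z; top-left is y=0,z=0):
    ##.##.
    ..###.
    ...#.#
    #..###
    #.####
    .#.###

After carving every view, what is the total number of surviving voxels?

before carving: 216 voxels (6×6×6)
after view 1 [z-axis, 27 of 36 cells solid] → remaining = 162
after view 2 [x-axis, 22 of 36 cells solid] → remaining = 103

remaining voxels: 103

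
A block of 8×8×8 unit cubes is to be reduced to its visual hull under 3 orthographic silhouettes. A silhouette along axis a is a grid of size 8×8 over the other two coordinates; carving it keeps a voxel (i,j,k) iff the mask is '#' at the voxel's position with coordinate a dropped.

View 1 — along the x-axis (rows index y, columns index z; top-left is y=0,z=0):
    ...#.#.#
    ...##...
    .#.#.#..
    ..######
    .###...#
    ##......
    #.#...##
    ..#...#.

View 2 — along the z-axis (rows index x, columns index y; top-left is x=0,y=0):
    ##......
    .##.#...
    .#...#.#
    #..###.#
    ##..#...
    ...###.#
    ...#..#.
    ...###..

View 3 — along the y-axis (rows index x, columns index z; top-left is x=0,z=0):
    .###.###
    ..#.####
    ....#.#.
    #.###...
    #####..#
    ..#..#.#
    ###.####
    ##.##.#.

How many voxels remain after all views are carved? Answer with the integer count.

start: 8×8×8 = 512 voxels
after view 1 [x-axis, 26 of 64 cells solid] → remaining = 208
after view 2 [z-axis, 25 of 64 cells solid] → remaining = 82
after view 3 [y-axis, 38 of 64 cells solid] → remaining = 48

voxel count = 48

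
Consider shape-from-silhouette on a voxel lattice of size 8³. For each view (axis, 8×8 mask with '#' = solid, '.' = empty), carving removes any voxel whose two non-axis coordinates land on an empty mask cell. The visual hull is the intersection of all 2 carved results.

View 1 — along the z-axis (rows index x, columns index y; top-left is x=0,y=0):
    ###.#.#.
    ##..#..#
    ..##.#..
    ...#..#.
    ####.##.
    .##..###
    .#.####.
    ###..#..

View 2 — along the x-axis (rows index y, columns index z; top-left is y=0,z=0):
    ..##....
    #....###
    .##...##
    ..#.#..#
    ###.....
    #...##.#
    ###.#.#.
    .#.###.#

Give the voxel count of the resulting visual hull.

start: 8×8×8 = 512 voxels
V1 z: intersect with XY mask (34 set) -- 272 left
V2 x: intersect with YZ mask (30 set) -- 128 left

remaining voxels: 128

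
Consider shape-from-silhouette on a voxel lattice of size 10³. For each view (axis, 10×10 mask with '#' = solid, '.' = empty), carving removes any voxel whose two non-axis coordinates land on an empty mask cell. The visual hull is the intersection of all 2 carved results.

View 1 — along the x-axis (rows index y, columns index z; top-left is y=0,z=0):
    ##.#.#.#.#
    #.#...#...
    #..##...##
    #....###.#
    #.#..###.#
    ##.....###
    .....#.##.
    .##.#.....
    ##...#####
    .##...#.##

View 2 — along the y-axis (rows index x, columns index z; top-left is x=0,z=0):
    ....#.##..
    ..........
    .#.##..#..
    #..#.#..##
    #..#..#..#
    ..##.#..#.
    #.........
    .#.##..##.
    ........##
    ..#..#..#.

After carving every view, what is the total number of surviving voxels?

full grid |V| = 1000
[1] x-view keeps 48 columns → grid now 480
[2] y-view keeps 31 columns → grid now 144

remaining voxels: 144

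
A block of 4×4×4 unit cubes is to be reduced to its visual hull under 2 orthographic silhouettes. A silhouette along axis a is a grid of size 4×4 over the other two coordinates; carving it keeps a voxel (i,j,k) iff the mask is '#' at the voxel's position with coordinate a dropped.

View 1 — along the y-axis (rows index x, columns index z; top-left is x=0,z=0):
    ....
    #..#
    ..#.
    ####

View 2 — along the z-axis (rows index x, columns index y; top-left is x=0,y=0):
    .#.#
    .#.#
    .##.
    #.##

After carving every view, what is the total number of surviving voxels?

voxel count = 18

initial block: 4^3 = 64
[1] y-view keeps 7 columns → grid now 28
[2] z-view keeps 9 columns → grid now 18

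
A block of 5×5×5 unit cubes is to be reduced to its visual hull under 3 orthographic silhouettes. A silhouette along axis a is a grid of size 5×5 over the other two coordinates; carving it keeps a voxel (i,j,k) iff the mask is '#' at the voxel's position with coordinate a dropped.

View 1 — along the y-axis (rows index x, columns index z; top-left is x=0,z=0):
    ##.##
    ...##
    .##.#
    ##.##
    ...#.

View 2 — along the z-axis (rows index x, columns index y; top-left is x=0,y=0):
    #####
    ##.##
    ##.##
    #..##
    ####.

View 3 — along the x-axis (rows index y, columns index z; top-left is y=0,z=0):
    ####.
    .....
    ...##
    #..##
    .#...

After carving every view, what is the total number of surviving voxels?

full grid |V| = 125
V1 y: intersect with XZ mask (14 set) -- 70 left
V2 z: intersect with XY mask (20 set) -- 56 left
V3 x: intersect with YZ mask (10 set) -- 26 left

voxel count = 26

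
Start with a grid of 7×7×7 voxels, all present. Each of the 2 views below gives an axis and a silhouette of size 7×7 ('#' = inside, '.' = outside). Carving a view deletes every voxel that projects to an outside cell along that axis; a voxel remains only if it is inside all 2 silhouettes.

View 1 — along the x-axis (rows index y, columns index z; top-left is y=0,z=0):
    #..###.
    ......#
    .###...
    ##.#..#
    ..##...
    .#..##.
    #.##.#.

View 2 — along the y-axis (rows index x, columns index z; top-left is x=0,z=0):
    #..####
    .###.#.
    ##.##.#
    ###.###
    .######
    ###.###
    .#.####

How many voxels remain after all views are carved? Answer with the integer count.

full grid |V| = 343
after view 1 [x-axis, 21 of 49 cells solid] → remaining = 147
after view 2 [y-axis, 37 of 49 cells solid] → remaining = 109

|visual hull| = 109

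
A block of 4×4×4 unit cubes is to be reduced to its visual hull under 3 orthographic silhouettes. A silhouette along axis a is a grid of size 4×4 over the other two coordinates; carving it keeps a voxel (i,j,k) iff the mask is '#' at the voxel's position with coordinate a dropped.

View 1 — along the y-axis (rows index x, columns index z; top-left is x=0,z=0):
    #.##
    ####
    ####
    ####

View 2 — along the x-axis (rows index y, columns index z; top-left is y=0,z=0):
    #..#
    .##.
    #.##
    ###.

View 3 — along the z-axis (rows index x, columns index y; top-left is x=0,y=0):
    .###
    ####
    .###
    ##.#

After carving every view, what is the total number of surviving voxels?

initial block: 4^3 = 64
V1 y: intersect with XZ mask (15 set) -- 60 left
V2 x: intersect with YZ mask (10 set) -- 38 left
V3 z: intersect with XY mask (13 set) -- 31 left

|visual hull| = 31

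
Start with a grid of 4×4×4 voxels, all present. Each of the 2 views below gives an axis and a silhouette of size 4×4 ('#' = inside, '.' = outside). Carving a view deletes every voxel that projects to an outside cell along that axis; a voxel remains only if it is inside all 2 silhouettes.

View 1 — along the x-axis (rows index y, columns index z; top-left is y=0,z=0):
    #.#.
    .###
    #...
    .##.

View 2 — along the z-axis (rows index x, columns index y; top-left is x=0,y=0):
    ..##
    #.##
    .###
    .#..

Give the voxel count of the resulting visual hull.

17 voxels

before carving: 64 voxels (4×4×4)
step 1: project along x, AND mask (8/16) → |grid| = 32
step 2: project along z, AND mask (9/16) → |grid| = 17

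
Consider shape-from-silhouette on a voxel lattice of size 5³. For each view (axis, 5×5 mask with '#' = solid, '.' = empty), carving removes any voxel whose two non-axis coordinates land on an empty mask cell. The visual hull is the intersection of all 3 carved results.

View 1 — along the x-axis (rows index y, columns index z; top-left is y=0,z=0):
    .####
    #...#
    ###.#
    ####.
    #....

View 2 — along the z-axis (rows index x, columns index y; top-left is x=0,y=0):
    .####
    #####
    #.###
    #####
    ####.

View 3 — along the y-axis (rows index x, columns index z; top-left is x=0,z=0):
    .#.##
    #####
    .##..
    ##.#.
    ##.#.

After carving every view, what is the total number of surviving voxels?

initial block: 5^3 = 125
step 1: project along x, AND mask (15/25) → |grid| = 75
step 2: project along z, AND mask (22/25) → |grid| = 68
step 3: project along y, AND mask (16/25) → |grid| = 43

remaining voxels: 43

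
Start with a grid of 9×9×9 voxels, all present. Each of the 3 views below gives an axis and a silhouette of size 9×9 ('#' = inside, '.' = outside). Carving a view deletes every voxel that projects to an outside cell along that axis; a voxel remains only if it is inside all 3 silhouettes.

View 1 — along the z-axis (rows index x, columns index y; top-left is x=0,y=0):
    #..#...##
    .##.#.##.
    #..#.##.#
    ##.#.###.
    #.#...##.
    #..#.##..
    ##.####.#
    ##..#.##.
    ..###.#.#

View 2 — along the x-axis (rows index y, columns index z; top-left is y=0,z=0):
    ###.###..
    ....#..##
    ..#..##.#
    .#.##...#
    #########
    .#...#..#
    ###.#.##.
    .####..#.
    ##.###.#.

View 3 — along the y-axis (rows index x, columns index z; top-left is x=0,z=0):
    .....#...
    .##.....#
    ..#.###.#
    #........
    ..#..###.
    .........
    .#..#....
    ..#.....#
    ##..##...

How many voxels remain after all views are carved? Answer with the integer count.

before carving: 729 voxels (9×9×9)
carve view 1 (along z, XY-mask fill 45/81): 405 voxels remain
carve view 2 (along x, YZ-mask fill 46/81): 235 voxels remain
carve view 3 (along y, XZ-mask fill 22/81): 70 voxels remain

remaining voxels: 70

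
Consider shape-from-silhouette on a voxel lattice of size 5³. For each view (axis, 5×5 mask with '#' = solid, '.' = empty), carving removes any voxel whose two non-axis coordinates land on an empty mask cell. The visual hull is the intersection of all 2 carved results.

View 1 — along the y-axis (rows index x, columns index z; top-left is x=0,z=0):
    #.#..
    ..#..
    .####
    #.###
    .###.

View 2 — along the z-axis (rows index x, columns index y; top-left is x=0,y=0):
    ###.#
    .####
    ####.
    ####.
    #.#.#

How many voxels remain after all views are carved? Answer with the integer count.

start: 5×5×5 = 125 voxels
V1 y: intersect with XZ mask (14 set) -- 70 left
V2 z: intersect with XY mask (19 set) -- 53 left

remaining voxels: 53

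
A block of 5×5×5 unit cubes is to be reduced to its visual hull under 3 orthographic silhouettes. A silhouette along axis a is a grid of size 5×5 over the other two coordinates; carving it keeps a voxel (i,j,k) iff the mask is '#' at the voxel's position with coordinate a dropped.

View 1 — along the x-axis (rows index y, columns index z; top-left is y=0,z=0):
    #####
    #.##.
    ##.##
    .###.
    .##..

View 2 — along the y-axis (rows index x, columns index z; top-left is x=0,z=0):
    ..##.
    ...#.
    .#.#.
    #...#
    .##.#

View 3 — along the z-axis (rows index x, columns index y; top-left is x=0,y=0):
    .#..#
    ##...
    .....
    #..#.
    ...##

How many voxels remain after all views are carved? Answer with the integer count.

|visual hull| = 11

initial block: 5^3 = 125
V1 x: intersect with YZ mask (17 set) -- 85 left
V2 y: intersect with XZ mask (10 set) -- 35 left
V3 z: intersect with XY mask (8 set) -- 11 left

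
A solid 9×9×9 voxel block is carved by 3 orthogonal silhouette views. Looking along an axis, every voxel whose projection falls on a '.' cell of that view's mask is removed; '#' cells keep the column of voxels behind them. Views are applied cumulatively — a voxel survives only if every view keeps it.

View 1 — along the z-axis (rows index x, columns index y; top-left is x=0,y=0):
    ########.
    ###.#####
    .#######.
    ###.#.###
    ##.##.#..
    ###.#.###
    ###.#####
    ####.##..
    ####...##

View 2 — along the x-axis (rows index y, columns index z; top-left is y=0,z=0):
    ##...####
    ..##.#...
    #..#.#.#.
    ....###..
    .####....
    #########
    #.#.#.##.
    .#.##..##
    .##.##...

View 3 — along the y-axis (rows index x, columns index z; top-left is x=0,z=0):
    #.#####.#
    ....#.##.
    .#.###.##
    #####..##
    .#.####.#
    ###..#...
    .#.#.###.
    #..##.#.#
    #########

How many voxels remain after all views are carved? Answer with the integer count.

184 voxels

full grid |V| = 729
V1 z: intersect with XY mask (62 set) -- 558 left
V2 x: intersect with YZ mask (43 set) -- 290 left
V3 y: intersect with XZ mask (52 set) -- 184 left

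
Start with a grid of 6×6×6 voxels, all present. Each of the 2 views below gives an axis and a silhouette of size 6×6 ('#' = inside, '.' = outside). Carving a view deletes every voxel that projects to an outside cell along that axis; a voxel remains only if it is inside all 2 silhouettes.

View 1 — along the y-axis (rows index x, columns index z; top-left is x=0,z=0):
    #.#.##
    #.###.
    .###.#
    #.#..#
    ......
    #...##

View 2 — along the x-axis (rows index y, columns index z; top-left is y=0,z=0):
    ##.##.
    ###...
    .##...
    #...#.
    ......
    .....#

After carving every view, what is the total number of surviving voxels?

start: 6×6×6 = 216 voxels
carve view 1 (along y, XZ-mask fill 18/36): 108 voxels remain
carve view 2 (along x, YZ-mask fill 12/36): 35 voxels remain

remaining voxels: 35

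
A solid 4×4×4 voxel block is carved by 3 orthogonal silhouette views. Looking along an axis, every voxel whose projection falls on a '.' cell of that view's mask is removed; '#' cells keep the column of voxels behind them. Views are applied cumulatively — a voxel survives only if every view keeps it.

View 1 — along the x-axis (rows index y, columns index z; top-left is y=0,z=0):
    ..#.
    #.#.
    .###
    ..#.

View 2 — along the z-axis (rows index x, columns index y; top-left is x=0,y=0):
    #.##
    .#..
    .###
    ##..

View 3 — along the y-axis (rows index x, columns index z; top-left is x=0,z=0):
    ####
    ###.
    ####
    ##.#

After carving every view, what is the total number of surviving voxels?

initial block: 4^3 = 64
V1 x: intersect with YZ mask (7 set) -- 28 left
V2 z: intersect with XY mask (9 set) -- 16 left
V3 y: intersect with XZ mask (14 set) -- 14 left

voxel count = 14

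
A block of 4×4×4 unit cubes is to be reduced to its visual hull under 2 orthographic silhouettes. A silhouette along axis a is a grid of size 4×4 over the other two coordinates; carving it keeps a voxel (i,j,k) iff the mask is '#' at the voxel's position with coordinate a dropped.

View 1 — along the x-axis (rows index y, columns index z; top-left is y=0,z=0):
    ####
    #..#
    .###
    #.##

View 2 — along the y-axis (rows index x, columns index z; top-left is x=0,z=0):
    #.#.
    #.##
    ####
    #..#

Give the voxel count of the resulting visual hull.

remaining voxels: 35

start: 4×4×4 = 64 voxels
V1 x: intersect with YZ mask (12 set) -- 48 left
V2 y: intersect with XZ mask (11 set) -- 35 left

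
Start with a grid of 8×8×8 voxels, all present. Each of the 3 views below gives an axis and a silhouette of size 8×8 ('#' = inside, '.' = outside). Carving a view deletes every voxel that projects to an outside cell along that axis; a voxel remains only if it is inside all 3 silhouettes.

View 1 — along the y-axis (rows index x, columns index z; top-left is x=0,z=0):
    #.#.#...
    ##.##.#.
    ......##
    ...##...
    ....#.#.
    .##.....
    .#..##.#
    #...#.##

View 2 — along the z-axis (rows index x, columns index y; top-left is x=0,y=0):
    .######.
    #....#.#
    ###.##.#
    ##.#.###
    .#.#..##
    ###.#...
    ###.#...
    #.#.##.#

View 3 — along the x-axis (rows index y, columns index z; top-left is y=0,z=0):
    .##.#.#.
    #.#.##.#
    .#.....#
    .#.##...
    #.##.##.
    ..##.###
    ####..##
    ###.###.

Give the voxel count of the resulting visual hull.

remaining voxels: 60

start: 8×8×8 = 512 voxels
  1. axis=1 (XZ plane), |mask|=24  ⇒  voxels=192
  2. axis=2 (XY plane), |mask|=38  ⇒  voxels=109
  3. axis=0 (YZ plane), |mask|=36  ⇒  voxels=60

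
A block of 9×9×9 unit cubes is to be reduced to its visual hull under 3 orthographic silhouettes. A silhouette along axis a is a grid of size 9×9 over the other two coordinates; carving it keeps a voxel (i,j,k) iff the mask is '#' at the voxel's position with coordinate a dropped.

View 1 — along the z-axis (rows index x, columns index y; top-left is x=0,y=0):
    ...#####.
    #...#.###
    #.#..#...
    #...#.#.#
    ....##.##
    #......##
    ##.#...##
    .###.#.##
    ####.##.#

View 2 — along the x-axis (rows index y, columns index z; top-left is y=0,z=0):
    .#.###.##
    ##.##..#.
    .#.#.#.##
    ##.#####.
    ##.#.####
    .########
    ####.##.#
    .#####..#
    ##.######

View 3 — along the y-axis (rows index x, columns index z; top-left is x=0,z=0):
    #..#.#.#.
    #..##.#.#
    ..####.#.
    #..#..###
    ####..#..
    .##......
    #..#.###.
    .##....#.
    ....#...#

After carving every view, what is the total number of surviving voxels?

124 voxels

full grid |V| = 729
V1 z: intersect with XY mask (42 set) -- 378 left
V2 x: intersect with YZ mask (59 set) -- 282 left
V3 y: intersect with XZ mask (36 set) -- 124 left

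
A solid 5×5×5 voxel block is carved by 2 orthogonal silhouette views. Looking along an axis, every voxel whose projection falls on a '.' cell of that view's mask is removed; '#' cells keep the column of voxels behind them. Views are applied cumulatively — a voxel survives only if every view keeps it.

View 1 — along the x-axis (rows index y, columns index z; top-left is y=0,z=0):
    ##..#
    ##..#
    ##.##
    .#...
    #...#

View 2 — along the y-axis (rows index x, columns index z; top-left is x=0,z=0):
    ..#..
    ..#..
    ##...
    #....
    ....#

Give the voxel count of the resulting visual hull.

start: 5×5×5 = 125 voxels
V1 x: intersect with YZ mask (13 set) -- 65 left
V2 y: intersect with XZ mask (6 set) -- 16 left

remaining voxels: 16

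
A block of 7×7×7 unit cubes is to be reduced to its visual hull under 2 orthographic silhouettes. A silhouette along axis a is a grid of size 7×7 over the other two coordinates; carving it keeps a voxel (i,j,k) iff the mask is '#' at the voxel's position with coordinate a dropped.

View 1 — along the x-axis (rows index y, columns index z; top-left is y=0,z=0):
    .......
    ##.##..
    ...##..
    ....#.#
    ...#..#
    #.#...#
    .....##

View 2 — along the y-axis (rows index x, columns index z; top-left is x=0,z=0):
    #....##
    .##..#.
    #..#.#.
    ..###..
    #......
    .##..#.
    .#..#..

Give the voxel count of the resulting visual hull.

remaining voxels: 32

before carving: 343 voxels (7×7×7)
after view 1 [x-axis, 15 of 49 cells solid] → remaining = 105
after view 2 [y-axis, 18 of 49 cells solid] → remaining = 32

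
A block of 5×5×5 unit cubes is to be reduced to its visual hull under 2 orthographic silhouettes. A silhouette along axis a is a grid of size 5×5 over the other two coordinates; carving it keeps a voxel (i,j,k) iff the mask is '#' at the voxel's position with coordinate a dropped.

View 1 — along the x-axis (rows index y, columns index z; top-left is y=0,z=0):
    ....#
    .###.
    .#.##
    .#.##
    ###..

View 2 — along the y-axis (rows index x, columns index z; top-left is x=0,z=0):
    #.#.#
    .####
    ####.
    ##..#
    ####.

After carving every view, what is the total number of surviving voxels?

|visual hull| = 46

start: 5×5×5 = 125 voxels
after view 1 [x-axis, 13 of 25 cells solid] → remaining = 65
after view 2 [y-axis, 18 of 25 cells solid] → remaining = 46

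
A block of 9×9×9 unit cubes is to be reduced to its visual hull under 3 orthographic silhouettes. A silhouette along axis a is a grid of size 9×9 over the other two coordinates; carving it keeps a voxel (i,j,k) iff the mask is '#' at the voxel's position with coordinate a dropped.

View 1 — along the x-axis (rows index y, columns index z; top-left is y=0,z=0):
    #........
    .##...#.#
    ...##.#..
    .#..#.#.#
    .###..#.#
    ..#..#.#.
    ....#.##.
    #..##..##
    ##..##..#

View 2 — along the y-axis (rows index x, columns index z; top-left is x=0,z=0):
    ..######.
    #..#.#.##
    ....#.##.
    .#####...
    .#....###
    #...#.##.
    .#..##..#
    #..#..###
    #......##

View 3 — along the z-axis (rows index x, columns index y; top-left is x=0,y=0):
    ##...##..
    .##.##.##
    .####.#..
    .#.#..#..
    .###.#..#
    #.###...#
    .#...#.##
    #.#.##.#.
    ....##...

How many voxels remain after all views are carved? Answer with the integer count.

start: 9×9×9 = 729 voxels
[1] x-view keeps 33 columns → grid now 297
[2] y-view keeps 39 columns → grid now 146
[3] z-view keeps 39 columns → grid now 75

remaining voxels: 75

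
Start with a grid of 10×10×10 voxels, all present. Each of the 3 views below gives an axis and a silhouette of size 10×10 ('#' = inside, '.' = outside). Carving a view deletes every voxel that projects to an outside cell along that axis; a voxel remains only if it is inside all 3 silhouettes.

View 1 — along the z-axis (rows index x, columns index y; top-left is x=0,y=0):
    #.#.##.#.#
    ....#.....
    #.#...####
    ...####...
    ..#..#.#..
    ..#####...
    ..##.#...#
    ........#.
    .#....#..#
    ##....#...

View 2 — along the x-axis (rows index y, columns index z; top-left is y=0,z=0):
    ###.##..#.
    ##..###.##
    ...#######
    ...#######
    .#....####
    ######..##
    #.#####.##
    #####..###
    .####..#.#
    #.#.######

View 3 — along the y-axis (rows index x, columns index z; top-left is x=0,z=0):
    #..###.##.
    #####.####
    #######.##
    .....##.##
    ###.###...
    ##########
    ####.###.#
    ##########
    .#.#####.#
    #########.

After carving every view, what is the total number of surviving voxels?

|visual hull| = 193

initial block: 10^3 = 1000
  1. axis=2 (XY plane), |mask|=36  ⇒  voxels=360
  2. axis=0 (YZ plane), |mask|=70  ⇒  voxels=256
  3. axis=1 (XZ plane), |mask|=78  ⇒  voxels=193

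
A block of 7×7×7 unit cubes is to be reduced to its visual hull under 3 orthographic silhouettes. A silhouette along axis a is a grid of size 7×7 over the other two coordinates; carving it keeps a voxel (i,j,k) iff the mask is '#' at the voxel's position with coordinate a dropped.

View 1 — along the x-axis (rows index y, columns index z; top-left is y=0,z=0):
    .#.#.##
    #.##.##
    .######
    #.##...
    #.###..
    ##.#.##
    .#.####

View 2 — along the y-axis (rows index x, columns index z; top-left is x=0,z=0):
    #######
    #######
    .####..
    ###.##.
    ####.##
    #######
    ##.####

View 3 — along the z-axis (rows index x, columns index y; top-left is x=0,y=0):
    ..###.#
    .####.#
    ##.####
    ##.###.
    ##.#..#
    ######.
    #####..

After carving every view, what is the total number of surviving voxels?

full grid |V| = 343
after view 1 [x-axis, 32 of 49 cells solid] → remaining = 224
after view 2 [y-axis, 42 of 49 cells solid] → remaining = 191
after view 3 [z-axis, 35 of 49 cells solid] → remaining = 129

remaining voxels: 129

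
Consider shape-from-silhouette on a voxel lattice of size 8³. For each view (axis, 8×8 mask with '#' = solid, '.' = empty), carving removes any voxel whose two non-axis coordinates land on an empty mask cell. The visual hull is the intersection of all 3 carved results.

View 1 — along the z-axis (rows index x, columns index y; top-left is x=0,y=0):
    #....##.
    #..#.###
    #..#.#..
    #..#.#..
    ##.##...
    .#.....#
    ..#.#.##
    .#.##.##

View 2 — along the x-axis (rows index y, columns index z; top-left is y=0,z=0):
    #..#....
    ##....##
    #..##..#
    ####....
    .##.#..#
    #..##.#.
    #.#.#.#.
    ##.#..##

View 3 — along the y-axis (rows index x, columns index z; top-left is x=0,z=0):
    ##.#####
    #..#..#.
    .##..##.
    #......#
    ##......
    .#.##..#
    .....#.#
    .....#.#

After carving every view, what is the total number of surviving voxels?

start: 8×8×8 = 512 voxels
step 1: project along z, AND mask (29/64) → |grid| = 232
step 2: project along x, AND mask (31/64) → |grid| = 110
step 3: project along y, AND mask (26/64) → |grid| = 44

voxel count = 44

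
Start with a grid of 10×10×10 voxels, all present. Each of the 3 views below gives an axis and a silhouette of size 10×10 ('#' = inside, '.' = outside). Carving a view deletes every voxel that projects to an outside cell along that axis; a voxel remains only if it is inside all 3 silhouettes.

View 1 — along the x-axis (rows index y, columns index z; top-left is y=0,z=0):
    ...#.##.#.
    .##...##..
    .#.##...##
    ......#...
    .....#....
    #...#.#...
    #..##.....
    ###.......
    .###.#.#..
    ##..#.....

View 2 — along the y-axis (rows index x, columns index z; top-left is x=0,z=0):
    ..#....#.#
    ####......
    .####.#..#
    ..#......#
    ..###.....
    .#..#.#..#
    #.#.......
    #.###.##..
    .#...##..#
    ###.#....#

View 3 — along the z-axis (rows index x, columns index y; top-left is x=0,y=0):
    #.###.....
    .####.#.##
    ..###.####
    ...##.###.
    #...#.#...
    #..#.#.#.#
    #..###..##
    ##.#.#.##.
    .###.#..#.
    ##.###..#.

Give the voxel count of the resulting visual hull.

|visual hull| = 69

before carving: 1000 voxels (10×10×10)
[1] x-view keeps 32 columns → grid now 320
[2] y-view keeps 39 columns → grid now 130
[3] z-view keeps 54 columns → grid now 69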